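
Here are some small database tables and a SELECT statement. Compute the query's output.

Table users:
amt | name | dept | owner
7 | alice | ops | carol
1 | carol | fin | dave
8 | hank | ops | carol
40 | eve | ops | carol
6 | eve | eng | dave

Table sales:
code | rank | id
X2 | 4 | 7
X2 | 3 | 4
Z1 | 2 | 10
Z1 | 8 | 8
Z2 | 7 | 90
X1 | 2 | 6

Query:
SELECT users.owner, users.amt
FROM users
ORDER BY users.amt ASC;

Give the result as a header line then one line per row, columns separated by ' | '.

== RESULT ==
users.owner | users.amt
dave | 1
dave | 6
carol | 7
carol | 8
carol | 40

Derivation:
After SELECT (5 rows):
users.owner | users.amt
carol | 7
dave | 1
carol | 8
carol | 40
dave | 6
After ORDER BY (5 rows):
users.owner | users.amt
dave | 1
dave | 6
carol | 7
carol | 8
carol | 40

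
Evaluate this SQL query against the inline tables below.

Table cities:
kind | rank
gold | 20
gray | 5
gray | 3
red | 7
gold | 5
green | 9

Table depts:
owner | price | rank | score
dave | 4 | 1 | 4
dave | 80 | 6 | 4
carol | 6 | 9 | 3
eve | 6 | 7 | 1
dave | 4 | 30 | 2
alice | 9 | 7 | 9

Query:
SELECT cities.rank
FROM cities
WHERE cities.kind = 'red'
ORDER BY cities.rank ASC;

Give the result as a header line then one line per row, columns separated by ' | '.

== RESULT ==
cities.rank
7

Derivation:
After WHERE (1 rows):
cities.kind | cities.rank
red | 7
After SELECT (1 rows):
cities.rank
7
After ORDER BY (1 rows):
cities.rank
7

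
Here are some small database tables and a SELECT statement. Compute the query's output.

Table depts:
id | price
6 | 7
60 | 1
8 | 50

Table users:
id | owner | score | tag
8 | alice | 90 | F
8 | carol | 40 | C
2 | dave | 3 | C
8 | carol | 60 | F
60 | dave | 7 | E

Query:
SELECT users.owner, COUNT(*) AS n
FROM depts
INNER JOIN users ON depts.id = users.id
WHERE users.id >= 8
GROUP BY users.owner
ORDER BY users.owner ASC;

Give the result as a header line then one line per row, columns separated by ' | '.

After JOIN users (4 rows):
depts.id | depts.price | users.id | users.owner | users.score | users.tag
60 | 1 | 60 | dave | 7 | E
8 | 50 | 8 | alice | 90 | F
8 | 50 | 8 | carol | 40 | C
8 | 50 | 8 | carol | 60 | F
After WHERE (4 rows):
depts.id | depts.price | users.id | users.owner | users.score | users.tag
60 | 1 | 60 | dave | 7 | E
8 | 50 | 8 | alice | 90 | F
8 | 50 | 8 | carol | 40 | C
8 | 50 | 8 | carol | 60 | F
After GROUP BY (3 rows):
users.owner | n
dave | 1
alice | 1
carol | 2
After ORDER BY (3 rows):
users.owner | n
alice | 1
carol | 2
dave | 1

== RESULT ==
users.owner | n
alice | 1
carol | 2
dave | 1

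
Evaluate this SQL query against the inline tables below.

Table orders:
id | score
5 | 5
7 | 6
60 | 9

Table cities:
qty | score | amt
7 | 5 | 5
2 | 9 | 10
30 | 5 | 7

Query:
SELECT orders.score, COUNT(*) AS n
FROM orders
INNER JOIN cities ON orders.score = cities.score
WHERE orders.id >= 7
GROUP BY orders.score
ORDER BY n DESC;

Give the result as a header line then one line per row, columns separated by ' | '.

== RESULT ==
orders.score | n
9 | 1

Derivation:
After JOIN cities (3 rows):
orders.id | orders.score | cities.qty | cities.score | cities.amt
5 | 5 | 7 | 5 | 5
5 | 5 | 30 | 5 | 7
60 | 9 | 2 | 9 | 10
After WHERE (1 rows):
orders.id | orders.score | cities.qty | cities.score | cities.amt
60 | 9 | 2 | 9 | 10
After GROUP BY (1 rows):
orders.score | n
9 | 1
After ORDER BY (1 rows):
orders.score | n
9 | 1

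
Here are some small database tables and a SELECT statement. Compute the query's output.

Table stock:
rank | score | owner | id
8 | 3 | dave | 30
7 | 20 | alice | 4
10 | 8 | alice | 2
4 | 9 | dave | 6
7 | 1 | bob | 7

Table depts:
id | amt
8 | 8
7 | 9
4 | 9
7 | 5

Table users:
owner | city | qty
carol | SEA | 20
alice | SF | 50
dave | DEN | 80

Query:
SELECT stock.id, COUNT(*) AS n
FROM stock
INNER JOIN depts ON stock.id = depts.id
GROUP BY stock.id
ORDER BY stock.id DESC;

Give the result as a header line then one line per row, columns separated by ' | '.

After JOIN depts (3 rows):
stock.rank | stock.score | stock.owner | stock.id | depts.id | depts.amt
7 | 20 | alice | 4 | 4 | 9
7 | 1 | bob | 7 | 7 | 9
7 | 1 | bob | 7 | 7 | 5
After GROUP BY (2 rows):
stock.id | n
4 | 1
7 | 2
After ORDER BY (2 rows):
stock.id | n
7 | 2
4 | 1

== RESULT ==
stock.id | n
7 | 2
4 | 1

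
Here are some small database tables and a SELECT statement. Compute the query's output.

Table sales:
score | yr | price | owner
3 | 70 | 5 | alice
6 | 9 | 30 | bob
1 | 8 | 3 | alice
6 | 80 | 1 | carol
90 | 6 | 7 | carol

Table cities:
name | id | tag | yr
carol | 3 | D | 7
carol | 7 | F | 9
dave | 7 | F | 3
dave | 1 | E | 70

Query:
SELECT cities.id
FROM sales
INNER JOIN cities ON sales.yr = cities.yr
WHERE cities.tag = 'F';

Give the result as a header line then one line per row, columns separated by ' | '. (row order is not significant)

== RESULT ==
cities.id
7

Derivation:
After JOIN cities (2 rows):
sales.score | sales.yr | sales.price | sales.owner | cities.name | cities.id | cities.tag | cities.yr
3 | 70 | 5 | alice | dave | 1 | E | 70
6 | 9 | 30 | bob | carol | 7 | F | 9
After WHERE (1 rows):
sales.score | sales.yr | sales.price | sales.owner | cities.name | cities.id | cities.tag | cities.yr
6 | 9 | 30 | bob | carol | 7 | F | 9
After SELECT (1 rows):
cities.id
7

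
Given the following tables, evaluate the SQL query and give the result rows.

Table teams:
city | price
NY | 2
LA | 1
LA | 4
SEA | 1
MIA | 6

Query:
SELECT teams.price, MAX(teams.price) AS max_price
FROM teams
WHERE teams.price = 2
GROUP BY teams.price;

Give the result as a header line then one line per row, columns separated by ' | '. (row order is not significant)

== RESULT ==
teams.price | max_price
2 | 2

Derivation:
After WHERE (1 rows):
teams.city | teams.price
NY | 2
After GROUP BY (1 rows):
teams.price | max_price
2 | 2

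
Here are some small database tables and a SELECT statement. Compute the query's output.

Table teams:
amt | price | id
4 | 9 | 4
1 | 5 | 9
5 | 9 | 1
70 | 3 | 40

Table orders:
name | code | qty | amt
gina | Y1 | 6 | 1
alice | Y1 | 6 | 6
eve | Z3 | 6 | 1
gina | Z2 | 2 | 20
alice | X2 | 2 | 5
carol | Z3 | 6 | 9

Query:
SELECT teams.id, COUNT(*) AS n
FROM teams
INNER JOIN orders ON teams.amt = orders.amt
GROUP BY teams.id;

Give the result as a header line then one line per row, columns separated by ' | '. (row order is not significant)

After JOIN orders (3 rows):
teams.amt | teams.price | teams.id | orders.name | orders.code | orders.qty | orders.amt
1 | 5 | 9 | gina | Y1 | 6 | 1
1 | 5 | 9 | eve | Z3 | 6 | 1
5 | 9 | 1 | alice | X2 | 2 | 5
After GROUP BY (2 rows):
teams.id | n
9 | 2
1 | 1

== RESULT ==
teams.id | n
9 | 2
1 | 1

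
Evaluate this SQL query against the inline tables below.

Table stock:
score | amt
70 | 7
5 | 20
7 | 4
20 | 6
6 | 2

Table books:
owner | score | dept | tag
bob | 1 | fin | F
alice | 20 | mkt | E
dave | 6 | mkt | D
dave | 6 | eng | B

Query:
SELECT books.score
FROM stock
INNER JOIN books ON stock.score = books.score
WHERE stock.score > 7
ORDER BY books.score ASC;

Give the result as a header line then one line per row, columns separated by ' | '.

After JOIN books (3 rows):
stock.score | stock.amt | books.owner | books.score | books.dept | books.tag
20 | 6 | alice | 20 | mkt | E
6 | 2 | dave | 6 | mkt | D
6 | 2 | dave | 6 | eng | B
After WHERE (1 rows):
stock.score | stock.amt | books.owner | books.score | books.dept | books.tag
20 | 6 | alice | 20 | mkt | E
After SELECT (1 rows):
books.score
20
After ORDER BY (1 rows):
books.score
20

== RESULT ==
books.score
20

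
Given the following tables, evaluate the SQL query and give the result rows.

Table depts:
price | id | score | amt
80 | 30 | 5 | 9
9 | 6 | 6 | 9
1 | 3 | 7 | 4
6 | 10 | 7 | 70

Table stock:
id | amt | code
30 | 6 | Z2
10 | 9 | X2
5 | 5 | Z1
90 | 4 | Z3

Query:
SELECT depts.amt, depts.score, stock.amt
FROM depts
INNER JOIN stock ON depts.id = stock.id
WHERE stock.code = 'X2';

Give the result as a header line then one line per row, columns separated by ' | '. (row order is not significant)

After JOIN stock (2 rows):
depts.price | depts.id | depts.score | depts.amt | stock.id | stock.amt | stock.code
80 | 30 | 5 | 9 | 30 | 6 | Z2
6 | 10 | 7 | 70 | 10 | 9 | X2
After WHERE (1 rows):
depts.price | depts.id | depts.score | depts.amt | stock.id | stock.amt | stock.code
6 | 10 | 7 | 70 | 10 | 9 | X2
After SELECT (1 rows):
depts.amt | depts.score | stock.amt
70 | 7 | 9

== RESULT ==
depts.amt | depts.score | stock.amt
70 | 7 | 9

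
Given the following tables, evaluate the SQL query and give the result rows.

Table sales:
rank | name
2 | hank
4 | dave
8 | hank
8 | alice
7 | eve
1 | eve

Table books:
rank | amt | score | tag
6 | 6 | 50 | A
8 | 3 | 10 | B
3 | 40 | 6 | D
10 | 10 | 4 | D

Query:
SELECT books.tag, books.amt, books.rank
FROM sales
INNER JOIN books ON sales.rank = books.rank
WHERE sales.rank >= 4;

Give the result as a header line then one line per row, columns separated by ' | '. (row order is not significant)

After JOIN books (2 rows):
sales.rank | sales.name | books.rank | books.amt | books.score | books.tag
8 | hank | 8 | 3 | 10 | B
8 | alice | 8 | 3 | 10 | B
After WHERE (2 rows):
sales.rank | sales.name | books.rank | books.amt | books.score | books.tag
8 | hank | 8 | 3 | 10 | B
8 | alice | 8 | 3 | 10 | B
After SELECT (2 rows):
books.tag | books.amt | books.rank
B | 3 | 8
B | 3 | 8

== RESULT ==
books.tag | books.amt | books.rank
B | 3 | 8
B | 3 | 8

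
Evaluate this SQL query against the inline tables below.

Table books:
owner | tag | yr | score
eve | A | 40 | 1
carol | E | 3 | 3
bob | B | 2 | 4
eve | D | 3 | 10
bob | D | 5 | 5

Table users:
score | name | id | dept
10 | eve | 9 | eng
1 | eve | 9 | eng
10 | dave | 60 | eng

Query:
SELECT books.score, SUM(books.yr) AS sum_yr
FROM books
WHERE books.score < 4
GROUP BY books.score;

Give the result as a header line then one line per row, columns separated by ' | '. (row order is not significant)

== RESULT ==
books.score | sum_yr
1 | 40
3 | 3

Derivation:
After WHERE (2 rows):
books.owner | books.tag | books.yr | books.score
eve | A | 40 | 1
carol | E | 3 | 3
After GROUP BY (2 rows):
books.score | sum_yr
1 | 40
3 | 3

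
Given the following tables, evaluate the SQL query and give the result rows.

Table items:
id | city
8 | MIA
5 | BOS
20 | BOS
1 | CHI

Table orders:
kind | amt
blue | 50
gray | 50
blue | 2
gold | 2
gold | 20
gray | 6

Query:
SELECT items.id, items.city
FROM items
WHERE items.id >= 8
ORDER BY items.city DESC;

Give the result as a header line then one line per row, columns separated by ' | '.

After WHERE (2 rows):
items.id | items.city
8 | MIA
20 | BOS
After SELECT (2 rows):
items.id | items.city
8 | MIA
20 | BOS
After ORDER BY (2 rows):
items.id | items.city
8 | MIA
20 | BOS

== RESULT ==
items.id | items.city
8 | MIA
20 | BOS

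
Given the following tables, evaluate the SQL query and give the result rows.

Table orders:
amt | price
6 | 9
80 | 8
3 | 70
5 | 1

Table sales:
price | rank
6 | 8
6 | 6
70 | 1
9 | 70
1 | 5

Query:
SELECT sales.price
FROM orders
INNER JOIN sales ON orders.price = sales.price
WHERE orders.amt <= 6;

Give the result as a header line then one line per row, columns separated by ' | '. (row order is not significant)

== RESULT ==
sales.price
9
70
1

Derivation:
After JOIN sales (3 rows):
orders.amt | orders.price | sales.price | sales.rank
6 | 9 | 9 | 70
3 | 70 | 70 | 1
5 | 1 | 1 | 5
After WHERE (3 rows):
orders.amt | orders.price | sales.price | sales.rank
6 | 9 | 9 | 70
3 | 70 | 70 | 1
5 | 1 | 1 | 5
After SELECT (3 rows):
sales.price
9
70
1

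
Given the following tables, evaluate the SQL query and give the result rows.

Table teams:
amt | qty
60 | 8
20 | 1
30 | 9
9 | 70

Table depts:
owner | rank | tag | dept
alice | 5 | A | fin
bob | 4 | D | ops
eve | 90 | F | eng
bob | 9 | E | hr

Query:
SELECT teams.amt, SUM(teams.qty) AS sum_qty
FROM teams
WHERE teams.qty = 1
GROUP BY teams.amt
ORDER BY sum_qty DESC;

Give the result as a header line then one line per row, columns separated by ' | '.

After WHERE (1 rows):
teams.amt | teams.qty
20 | 1
After GROUP BY (1 rows):
teams.amt | sum_qty
20 | 1
After ORDER BY (1 rows):
teams.amt | sum_qty
20 | 1

== RESULT ==
teams.amt | sum_qty
20 | 1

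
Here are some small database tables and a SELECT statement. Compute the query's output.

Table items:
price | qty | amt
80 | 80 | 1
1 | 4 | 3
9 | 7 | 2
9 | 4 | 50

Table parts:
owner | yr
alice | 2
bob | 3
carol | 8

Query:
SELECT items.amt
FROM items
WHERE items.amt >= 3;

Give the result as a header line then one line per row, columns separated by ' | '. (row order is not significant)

After WHERE (2 rows):
items.price | items.qty | items.amt
1 | 4 | 3
9 | 4 | 50
After SELECT (2 rows):
items.amt
3
50

== RESULT ==
items.amt
3
50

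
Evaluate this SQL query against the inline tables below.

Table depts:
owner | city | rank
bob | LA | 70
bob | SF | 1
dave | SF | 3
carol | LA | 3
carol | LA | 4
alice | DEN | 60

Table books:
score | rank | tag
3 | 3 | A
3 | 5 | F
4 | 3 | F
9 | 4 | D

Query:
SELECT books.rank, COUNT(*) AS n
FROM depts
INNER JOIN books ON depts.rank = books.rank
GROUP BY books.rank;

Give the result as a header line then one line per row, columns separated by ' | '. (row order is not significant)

After JOIN books (5 rows):
depts.owner | depts.city | depts.rank | books.score | books.rank | books.tag
dave | SF | 3 | 3 | 3 | A
dave | SF | 3 | 4 | 3 | F
carol | LA | 3 | 3 | 3 | A
carol | LA | 3 | 4 | 3 | F
carol | LA | 4 | 9 | 4 | D
After GROUP BY (2 rows):
books.rank | n
3 | 4
4 | 1

== RESULT ==
books.rank | n
3 | 4
4 | 1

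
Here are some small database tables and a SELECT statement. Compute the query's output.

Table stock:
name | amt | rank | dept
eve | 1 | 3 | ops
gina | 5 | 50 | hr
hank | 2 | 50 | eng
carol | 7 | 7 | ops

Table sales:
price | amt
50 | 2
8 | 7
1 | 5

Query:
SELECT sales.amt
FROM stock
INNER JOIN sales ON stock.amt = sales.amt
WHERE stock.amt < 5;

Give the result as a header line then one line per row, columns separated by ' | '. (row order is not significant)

== RESULT ==
sales.amt
2

Derivation:
After JOIN sales (3 rows):
stock.name | stock.amt | stock.rank | stock.dept | sales.price | sales.amt
gina | 5 | 50 | hr | 1 | 5
hank | 2 | 50 | eng | 50 | 2
carol | 7 | 7 | ops | 8 | 7
After WHERE (1 rows):
stock.name | stock.amt | stock.rank | stock.dept | sales.price | sales.amt
hank | 2 | 50 | eng | 50 | 2
After SELECT (1 rows):
sales.amt
2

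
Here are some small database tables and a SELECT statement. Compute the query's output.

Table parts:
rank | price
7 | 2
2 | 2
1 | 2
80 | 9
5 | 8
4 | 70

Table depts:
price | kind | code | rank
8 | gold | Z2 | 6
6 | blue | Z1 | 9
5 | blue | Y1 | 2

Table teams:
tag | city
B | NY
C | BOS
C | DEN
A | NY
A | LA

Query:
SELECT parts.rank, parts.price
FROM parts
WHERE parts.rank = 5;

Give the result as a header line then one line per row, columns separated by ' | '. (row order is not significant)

== RESULT ==
parts.rank | parts.price
5 | 8

Derivation:
After WHERE (1 rows):
parts.rank | parts.price
5 | 8
After SELECT (1 rows):
parts.rank | parts.price
5 | 8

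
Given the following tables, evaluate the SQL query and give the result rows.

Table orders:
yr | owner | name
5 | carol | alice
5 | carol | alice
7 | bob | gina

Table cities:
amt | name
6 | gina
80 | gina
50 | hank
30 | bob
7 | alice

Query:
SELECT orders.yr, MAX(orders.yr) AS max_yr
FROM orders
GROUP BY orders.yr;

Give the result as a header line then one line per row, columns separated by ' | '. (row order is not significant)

== RESULT ==
orders.yr | max_yr
5 | 5
7 | 7

Derivation:
After GROUP BY (2 rows):
orders.yr | max_yr
5 | 5
7 | 7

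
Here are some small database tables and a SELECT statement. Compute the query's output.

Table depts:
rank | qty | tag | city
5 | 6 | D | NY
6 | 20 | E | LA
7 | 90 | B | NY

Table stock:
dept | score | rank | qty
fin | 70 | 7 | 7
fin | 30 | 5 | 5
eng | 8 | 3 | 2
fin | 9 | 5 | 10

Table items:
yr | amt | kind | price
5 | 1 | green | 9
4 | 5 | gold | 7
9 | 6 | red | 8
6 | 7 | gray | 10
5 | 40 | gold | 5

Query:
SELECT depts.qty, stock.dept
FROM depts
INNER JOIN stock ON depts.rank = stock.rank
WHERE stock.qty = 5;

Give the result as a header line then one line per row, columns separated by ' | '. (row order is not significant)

== RESULT ==
depts.qty | stock.dept
6 | fin

Derivation:
After JOIN stock (3 rows):
depts.rank | depts.qty | depts.tag | depts.city | stock.dept | stock.score | stock.rank | stock.qty
5 | 6 | D | NY | fin | 30 | 5 | 5
5 | 6 | D | NY | fin | 9 | 5 | 10
7 | 90 | B | NY | fin | 70 | 7 | 7
After WHERE (1 rows):
depts.rank | depts.qty | depts.tag | depts.city | stock.dept | stock.score | stock.rank | stock.qty
5 | 6 | D | NY | fin | 30 | 5 | 5
After SELECT (1 rows):
depts.qty | stock.dept
6 | fin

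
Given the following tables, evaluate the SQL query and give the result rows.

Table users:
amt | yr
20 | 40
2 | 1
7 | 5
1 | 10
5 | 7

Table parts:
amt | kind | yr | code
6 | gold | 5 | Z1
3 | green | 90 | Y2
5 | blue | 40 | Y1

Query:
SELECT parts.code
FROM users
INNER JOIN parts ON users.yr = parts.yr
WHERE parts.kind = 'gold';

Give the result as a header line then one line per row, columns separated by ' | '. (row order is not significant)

== RESULT ==
parts.code
Z1

Derivation:
After JOIN parts (2 rows):
users.amt | users.yr | parts.amt | parts.kind | parts.yr | parts.code
20 | 40 | 5 | blue | 40 | Y1
7 | 5 | 6 | gold | 5 | Z1
After WHERE (1 rows):
users.amt | users.yr | parts.amt | parts.kind | parts.yr | parts.code
7 | 5 | 6 | gold | 5 | Z1
After SELECT (1 rows):
parts.code
Z1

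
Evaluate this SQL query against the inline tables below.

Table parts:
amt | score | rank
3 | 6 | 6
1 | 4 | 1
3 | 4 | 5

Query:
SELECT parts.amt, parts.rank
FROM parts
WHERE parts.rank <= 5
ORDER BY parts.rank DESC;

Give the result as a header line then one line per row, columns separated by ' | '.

After WHERE (2 rows):
parts.amt | parts.score | parts.rank
1 | 4 | 1
3 | 4 | 5
After SELECT (2 rows):
parts.amt | parts.rank
1 | 1
3 | 5
After ORDER BY (2 rows):
parts.amt | parts.rank
3 | 5
1 | 1

== RESULT ==
parts.amt | parts.rank
3 | 5
1 | 1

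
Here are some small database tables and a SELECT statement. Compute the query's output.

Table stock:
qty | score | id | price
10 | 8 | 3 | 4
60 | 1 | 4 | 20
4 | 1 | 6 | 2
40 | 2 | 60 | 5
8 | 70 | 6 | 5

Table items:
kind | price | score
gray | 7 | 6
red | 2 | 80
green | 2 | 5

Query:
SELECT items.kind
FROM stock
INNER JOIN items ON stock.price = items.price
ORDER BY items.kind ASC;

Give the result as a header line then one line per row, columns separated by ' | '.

== RESULT ==
items.kind
green
red

Derivation:
After JOIN items (2 rows):
stock.qty | stock.score | stock.id | stock.price | items.kind | items.price | items.score
4 | 1 | 6 | 2 | red | 2 | 80
4 | 1 | 6 | 2 | green | 2 | 5
After SELECT (2 rows):
items.kind
red
green
After ORDER BY (2 rows):
items.kind
green
red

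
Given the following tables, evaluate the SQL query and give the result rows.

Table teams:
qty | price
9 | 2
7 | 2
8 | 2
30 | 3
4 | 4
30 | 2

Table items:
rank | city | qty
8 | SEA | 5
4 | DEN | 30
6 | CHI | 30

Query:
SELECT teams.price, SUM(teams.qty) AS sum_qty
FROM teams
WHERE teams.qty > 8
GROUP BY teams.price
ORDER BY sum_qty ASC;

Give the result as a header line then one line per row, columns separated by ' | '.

After WHERE (3 rows):
teams.qty | teams.price
9 | 2
30 | 3
30 | 2
After GROUP BY (2 rows):
teams.price | sum_qty
2 | 39
3 | 30
After ORDER BY (2 rows):
teams.price | sum_qty
3 | 30
2 | 39

== RESULT ==
teams.price | sum_qty
3 | 30
2 | 39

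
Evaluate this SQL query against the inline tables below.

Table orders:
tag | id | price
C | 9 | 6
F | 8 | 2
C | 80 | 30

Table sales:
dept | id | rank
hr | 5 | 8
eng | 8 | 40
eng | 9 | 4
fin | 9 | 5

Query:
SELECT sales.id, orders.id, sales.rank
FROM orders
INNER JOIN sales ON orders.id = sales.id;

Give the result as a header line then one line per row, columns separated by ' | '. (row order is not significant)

After JOIN sales (3 rows):
orders.tag | orders.id | orders.price | sales.dept | sales.id | sales.rank
C | 9 | 6 | eng | 9 | 4
C | 9 | 6 | fin | 9 | 5
F | 8 | 2 | eng | 8 | 40
After SELECT (3 rows):
sales.id | orders.id | sales.rank
9 | 9 | 4
9 | 9 | 5
8 | 8 | 40

== RESULT ==
sales.id | orders.id | sales.rank
9 | 9 | 4
9 | 9 | 5
8 | 8 | 40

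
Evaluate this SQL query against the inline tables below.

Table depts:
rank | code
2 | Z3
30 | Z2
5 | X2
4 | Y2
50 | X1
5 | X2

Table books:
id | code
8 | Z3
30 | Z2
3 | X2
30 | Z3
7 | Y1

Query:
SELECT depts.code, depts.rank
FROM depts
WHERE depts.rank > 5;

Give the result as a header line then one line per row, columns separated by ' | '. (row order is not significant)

After WHERE (2 rows):
depts.rank | depts.code
30 | Z2
50 | X1
After SELECT (2 rows):
depts.code | depts.rank
Z2 | 30
X1 | 50

== RESULT ==
depts.code | depts.rank
Z2 | 30
X1 | 50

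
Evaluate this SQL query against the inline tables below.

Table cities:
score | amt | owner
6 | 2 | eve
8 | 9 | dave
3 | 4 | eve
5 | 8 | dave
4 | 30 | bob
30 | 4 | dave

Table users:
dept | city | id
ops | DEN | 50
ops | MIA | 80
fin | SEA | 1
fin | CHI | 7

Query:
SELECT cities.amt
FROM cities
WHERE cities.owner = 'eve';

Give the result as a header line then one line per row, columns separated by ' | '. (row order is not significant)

== RESULT ==
cities.amt
2
4

Derivation:
After WHERE (2 rows):
cities.score | cities.amt | cities.owner
6 | 2 | eve
3 | 4 | eve
After SELECT (2 rows):
cities.amt
2
4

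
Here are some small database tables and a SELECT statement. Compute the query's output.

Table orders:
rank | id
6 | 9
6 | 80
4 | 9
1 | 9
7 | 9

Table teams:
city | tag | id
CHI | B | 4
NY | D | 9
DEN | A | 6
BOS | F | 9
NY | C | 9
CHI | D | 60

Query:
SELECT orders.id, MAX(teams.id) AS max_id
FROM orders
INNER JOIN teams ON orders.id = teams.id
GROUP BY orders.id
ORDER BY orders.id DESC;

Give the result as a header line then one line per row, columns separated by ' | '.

== RESULT ==
orders.id | max_id
9 | 9

Derivation:
After JOIN teams (12 rows):
orders.rank | orders.id | teams.city | teams.tag | teams.id
6 | 9 | NY | D | 9
6 | 9 | BOS | F | 9
6 | 9 | NY | C | 9
4 | 9 | NY | D | 9
4 | 9 | BOS | F | 9
4 | 9 | NY | C | 9
1 | 9 | NY | D | 9
1 | 9 | BOS | F | 9
1 | 9 | NY | C | 9
7 | 9 | NY | D | 9
7 | 9 | BOS | F | 9
7 | 9 | NY | C | 9
After GROUP BY (1 rows):
orders.id | max_id
9 | 9
After ORDER BY (1 rows):
orders.id | max_id
9 | 9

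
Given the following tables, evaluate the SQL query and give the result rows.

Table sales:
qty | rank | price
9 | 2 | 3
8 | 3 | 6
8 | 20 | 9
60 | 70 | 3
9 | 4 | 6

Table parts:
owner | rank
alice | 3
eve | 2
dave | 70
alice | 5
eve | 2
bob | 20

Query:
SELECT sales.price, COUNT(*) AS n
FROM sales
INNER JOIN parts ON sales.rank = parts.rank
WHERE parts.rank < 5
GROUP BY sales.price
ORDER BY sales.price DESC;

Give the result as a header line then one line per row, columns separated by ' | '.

== RESULT ==
sales.price | n
6 | 1
3 | 2

Derivation:
After JOIN parts (5 rows):
sales.qty | sales.rank | sales.price | parts.owner | parts.rank
9 | 2 | 3 | eve | 2
9 | 2 | 3 | eve | 2
8 | 3 | 6 | alice | 3
8 | 20 | 9 | bob | 20
60 | 70 | 3 | dave | 70
After WHERE (3 rows):
sales.qty | sales.rank | sales.price | parts.owner | parts.rank
9 | 2 | 3 | eve | 2
9 | 2 | 3 | eve | 2
8 | 3 | 6 | alice | 3
After GROUP BY (2 rows):
sales.price | n
3 | 2
6 | 1
After ORDER BY (2 rows):
sales.price | n
6 | 1
3 | 2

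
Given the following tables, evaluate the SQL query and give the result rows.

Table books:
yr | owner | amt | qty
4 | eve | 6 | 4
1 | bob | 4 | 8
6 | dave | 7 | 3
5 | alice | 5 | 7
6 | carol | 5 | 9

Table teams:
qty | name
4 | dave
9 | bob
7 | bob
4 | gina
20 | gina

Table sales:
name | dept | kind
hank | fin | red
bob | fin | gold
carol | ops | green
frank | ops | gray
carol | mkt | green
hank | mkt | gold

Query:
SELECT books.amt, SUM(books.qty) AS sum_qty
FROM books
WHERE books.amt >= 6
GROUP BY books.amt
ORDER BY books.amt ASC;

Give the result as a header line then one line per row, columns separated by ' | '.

== RESULT ==
books.amt | sum_qty
6 | 4
7 | 3

Derivation:
After WHERE (2 rows):
books.yr | books.owner | books.amt | books.qty
4 | eve | 6 | 4
6 | dave | 7 | 3
After GROUP BY (2 rows):
books.amt | sum_qty
6 | 4
7 | 3
After ORDER BY (2 rows):
books.amt | sum_qty
6 | 4
7 | 3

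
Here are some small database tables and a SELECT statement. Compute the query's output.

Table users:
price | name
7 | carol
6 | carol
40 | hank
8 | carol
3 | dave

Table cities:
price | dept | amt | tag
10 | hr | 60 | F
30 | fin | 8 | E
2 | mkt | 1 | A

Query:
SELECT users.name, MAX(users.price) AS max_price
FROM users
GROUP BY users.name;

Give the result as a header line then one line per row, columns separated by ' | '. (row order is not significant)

== RESULT ==
users.name | max_price
carol | 8
hank | 40
dave | 3

Derivation:
After GROUP BY (3 rows):
users.name | max_price
carol | 8
hank | 40
dave | 3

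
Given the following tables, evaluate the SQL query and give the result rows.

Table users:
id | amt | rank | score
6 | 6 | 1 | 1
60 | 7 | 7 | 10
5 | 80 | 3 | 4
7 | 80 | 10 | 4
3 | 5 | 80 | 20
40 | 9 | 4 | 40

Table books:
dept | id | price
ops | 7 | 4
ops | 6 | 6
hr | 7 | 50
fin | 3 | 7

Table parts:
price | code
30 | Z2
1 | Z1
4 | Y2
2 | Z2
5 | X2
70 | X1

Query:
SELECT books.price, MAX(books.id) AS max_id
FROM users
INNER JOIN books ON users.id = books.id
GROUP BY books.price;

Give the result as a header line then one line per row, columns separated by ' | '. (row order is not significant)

After JOIN books (4 rows):
users.id | users.amt | users.rank | users.score | books.dept | books.id | books.price
6 | 6 | 1 | 1 | ops | 6 | 6
7 | 80 | 10 | 4 | ops | 7 | 4
7 | 80 | 10 | 4 | hr | 7 | 50
3 | 5 | 80 | 20 | fin | 3 | 7
After GROUP BY (4 rows):
books.price | max_id
6 | 6
4 | 7
50 | 7
7 | 3

== RESULT ==
books.price | max_id
6 | 6
4 | 7
50 | 7
7 | 3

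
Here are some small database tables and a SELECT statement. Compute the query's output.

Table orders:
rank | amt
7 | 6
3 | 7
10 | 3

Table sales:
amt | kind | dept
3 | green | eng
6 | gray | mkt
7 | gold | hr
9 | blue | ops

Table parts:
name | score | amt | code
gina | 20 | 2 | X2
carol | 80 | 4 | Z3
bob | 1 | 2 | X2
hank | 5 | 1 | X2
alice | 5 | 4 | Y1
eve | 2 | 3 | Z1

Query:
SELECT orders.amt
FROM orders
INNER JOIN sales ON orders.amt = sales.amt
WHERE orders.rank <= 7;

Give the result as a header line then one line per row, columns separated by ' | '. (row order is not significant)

After JOIN sales (3 rows):
orders.rank | orders.amt | sales.amt | sales.kind | sales.dept
7 | 6 | 6 | gray | mkt
3 | 7 | 7 | gold | hr
10 | 3 | 3 | green | eng
After WHERE (2 rows):
orders.rank | orders.amt | sales.amt | sales.kind | sales.dept
7 | 6 | 6 | gray | mkt
3 | 7 | 7 | gold | hr
After SELECT (2 rows):
orders.amt
6
7

== RESULT ==
orders.amt
6
7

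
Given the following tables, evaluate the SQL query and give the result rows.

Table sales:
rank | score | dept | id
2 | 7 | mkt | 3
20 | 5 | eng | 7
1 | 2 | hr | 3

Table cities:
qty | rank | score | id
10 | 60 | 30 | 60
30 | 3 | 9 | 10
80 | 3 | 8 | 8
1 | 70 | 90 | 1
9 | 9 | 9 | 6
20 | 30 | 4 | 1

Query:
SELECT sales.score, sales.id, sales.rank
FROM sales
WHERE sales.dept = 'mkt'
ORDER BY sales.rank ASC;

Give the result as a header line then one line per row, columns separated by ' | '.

== RESULT ==
sales.score | sales.id | sales.rank
7 | 3 | 2

Derivation:
After WHERE (1 rows):
sales.rank | sales.score | sales.dept | sales.id
2 | 7 | mkt | 3
After SELECT (1 rows):
sales.score | sales.id | sales.rank
7 | 3 | 2
After ORDER BY (1 rows):
sales.score | sales.id | sales.rank
7 | 3 | 2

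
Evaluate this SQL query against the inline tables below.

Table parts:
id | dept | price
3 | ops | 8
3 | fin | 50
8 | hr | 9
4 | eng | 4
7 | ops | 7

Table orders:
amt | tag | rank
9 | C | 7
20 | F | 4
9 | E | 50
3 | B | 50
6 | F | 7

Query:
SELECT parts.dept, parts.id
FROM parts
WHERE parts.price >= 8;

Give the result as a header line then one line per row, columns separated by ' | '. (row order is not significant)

After WHERE (3 rows):
parts.id | parts.dept | parts.price
3 | ops | 8
3 | fin | 50
8 | hr | 9
After SELECT (3 rows):
parts.dept | parts.id
ops | 3
fin | 3
hr | 8

== RESULT ==
parts.dept | parts.id
ops | 3
fin | 3
hr | 8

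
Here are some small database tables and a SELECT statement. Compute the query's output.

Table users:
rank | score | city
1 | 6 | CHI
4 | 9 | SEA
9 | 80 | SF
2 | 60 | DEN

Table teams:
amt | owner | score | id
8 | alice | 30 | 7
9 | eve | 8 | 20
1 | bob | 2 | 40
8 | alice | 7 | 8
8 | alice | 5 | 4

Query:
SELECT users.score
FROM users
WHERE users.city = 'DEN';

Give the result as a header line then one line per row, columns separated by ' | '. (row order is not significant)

== RESULT ==
users.score
60

Derivation:
After WHERE (1 rows):
users.rank | users.score | users.city
2 | 60 | DEN
After SELECT (1 rows):
users.score
60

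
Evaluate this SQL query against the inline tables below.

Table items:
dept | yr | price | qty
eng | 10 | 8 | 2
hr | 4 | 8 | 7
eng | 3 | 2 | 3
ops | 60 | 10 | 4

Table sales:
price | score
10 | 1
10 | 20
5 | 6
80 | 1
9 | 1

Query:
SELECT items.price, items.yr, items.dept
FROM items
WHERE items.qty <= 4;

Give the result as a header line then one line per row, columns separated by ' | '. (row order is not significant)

== RESULT ==
items.price | items.yr | items.dept
8 | 10 | eng
2 | 3 | eng
10 | 60 | ops

Derivation:
After WHERE (3 rows):
items.dept | items.yr | items.price | items.qty
eng | 10 | 8 | 2
eng | 3 | 2 | 3
ops | 60 | 10 | 4
After SELECT (3 rows):
items.price | items.yr | items.dept
8 | 10 | eng
2 | 3 | eng
10 | 60 | ops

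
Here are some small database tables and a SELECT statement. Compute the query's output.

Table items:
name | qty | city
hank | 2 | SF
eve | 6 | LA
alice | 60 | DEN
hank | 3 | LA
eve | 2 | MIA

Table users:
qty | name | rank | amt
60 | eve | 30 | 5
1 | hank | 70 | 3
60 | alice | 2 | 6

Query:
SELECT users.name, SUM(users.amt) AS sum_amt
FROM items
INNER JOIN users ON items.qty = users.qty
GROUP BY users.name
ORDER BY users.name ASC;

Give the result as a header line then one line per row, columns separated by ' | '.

== RESULT ==
users.name | sum_amt
alice | 6
eve | 5

Derivation:
After JOIN users (2 rows):
items.name | items.qty | items.city | users.qty | users.name | users.rank | users.amt
alice | 60 | DEN | 60 | eve | 30 | 5
alice | 60 | DEN | 60 | alice | 2 | 6
After GROUP BY (2 rows):
users.name | sum_amt
eve | 5
alice | 6
After ORDER BY (2 rows):
users.name | sum_amt
alice | 6
eve | 5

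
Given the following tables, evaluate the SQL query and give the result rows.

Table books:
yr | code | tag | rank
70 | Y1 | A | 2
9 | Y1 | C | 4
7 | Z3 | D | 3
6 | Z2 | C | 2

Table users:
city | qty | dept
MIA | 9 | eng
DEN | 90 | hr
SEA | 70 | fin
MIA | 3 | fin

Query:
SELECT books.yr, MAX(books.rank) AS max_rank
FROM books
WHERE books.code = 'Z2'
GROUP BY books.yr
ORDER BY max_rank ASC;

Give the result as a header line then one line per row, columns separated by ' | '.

After WHERE (1 rows):
books.yr | books.code | books.tag | books.rank
6 | Z2 | C | 2
After GROUP BY (1 rows):
books.yr | max_rank
6 | 2
After ORDER BY (1 rows):
books.yr | max_rank
6 | 2

== RESULT ==
books.yr | max_rank
6 | 2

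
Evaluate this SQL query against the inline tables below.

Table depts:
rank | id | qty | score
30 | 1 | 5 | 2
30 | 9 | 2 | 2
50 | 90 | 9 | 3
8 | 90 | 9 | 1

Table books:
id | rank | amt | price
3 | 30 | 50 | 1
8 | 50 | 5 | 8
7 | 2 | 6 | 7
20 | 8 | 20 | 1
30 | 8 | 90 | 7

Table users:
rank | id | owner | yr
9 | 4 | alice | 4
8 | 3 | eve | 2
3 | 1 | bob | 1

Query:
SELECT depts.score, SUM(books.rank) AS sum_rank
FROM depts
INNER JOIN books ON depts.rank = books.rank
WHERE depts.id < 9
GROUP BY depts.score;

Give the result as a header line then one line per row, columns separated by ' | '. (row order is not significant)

== RESULT ==
depts.score | sum_rank
2 | 30

Derivation:
After JOIN books (5 rows):
depts.rank | depts.id | depts.qty | depts.score | books.id | books.rank | books.amt | books.price
30 | 1 | 5 | 2 | 3 | 30 | 50 | 1
30 | 9 | 2 | 2 | 3 | 30 | 50 | 1
50 | 90 | 9 | 3 | 8 | 50 | 5 | 8
8 | 90 | 9 | 1 | 20 | 8 | 20 | 1
8 | 90 | 9 | 1 | 30 | 8 | 90 | 7
After WHERE (1 rows):
depts.rank | depts.id | depts.qty | depts.score | books.id | books.rank | books.amt | books.price
30 | 1 | 5 | 2 | 3 | 30 | 50 | 1
After GROUP BY (1 rows):
depts.score | sum_rank
2 | 30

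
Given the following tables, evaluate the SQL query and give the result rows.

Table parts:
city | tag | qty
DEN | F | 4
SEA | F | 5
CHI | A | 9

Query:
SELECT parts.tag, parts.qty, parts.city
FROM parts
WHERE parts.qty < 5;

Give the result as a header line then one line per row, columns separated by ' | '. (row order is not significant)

After WHERE (1 rows):
parts.city | parts.tag | parts.qty
DEN | F | 4
After SELECT (1 rows):
parts.tag | parts.qty | parts.city
F | 4 | DEN

== RESULT ==
parts.tag | parts.qty | parts.city
F | 4 | DEN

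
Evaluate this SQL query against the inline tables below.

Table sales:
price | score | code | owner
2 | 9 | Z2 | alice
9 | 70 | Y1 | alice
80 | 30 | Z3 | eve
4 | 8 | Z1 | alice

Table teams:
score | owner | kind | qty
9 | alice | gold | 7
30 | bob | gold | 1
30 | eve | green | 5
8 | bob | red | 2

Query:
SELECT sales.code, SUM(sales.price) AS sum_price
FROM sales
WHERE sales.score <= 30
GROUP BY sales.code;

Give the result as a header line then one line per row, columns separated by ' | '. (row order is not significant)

== RESULT ==
sales.code | sum_price
Z2 | 2
Z3 | 80
Z1 | 4

Derivation:
After WHERE (3 rows):
sales.price | sales.score | sales.code | sales.owner
2 | 9 | Z2 | alice
80 | 30 | Z3 | eve
4 | 8 | Z1 | alice
After GROUP BY (3 rows):
sales.code | sum_price
Z2 | 2
Z3 | 80
Z1 | 4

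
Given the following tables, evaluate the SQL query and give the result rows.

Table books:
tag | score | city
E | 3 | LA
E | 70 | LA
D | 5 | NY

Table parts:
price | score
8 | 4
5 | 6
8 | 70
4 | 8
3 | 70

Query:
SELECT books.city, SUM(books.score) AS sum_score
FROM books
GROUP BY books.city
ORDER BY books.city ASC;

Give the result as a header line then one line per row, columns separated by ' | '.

== RESULT ==
books.city | sum_score
LA | 73
NY | 5

Derivation:
After GROUP BY (2 rows):
books.city | sum_score
LA | 73
NY | 5
After ORDER BY (2 rows):
books.city | sum_score
LA | 73
NY | 5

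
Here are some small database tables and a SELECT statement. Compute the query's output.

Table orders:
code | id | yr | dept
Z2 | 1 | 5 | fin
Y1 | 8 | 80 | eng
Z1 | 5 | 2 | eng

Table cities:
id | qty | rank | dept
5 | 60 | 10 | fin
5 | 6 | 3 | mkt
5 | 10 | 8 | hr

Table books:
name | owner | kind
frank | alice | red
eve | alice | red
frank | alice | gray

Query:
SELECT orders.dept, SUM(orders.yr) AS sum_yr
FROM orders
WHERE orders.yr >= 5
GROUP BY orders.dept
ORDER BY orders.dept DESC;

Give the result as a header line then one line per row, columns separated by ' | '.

After WHERE (2 rows):
orders.code | orders.id | orders.yr | orders.dept
Z2 | 1 | 5 | fin
Y1 | 8 | 80 | eng
After GROUP BY (2 rows):
orders.dept | sum_yr
fin | 5
eng | 80
After ORDER BY (2 rows):
orders.dept | sum_yr
fin | 5
eng | 80

== RESULT ==
orders.dept | sum_yr
fin | 5
eng | 80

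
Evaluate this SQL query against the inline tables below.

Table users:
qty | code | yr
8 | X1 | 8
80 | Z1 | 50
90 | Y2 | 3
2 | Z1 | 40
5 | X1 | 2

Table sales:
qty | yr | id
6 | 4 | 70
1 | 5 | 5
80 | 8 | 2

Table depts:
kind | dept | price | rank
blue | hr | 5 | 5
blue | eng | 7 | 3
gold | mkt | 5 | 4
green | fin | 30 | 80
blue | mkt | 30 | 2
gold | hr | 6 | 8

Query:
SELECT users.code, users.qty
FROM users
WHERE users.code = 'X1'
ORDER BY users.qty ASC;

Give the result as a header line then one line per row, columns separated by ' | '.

== RESULT ==
users.code | users.qty
X1 | 5
X1 | 8

Derivation:
After WHERE (2 rows):
users.qty | users.code | users.yr
8 | X1 | 8
5 | X1 | 2
After SELECT (2 rows):
users.code | users.qty
X1 | 8
X1 | 5
After ORDER BY (2 rows):
users.code | users.qty
X1 | 5
X1 | 8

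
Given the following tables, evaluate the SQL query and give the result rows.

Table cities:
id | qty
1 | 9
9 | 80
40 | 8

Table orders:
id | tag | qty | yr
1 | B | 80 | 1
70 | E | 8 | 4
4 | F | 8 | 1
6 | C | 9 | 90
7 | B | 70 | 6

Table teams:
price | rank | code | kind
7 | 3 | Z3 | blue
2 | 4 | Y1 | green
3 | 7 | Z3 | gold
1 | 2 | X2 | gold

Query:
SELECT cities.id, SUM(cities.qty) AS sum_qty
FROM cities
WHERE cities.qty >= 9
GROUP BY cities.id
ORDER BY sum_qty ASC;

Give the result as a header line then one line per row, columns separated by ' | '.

== RESULT ==
cities.id | sum_qty
1 | 9
9 | 80

Derivation:
After WHERE (2 rows):
cities.id | cities.qty
1 | 9
9 | 80
After GROUP BY (2 rows):
cities.id | sum_qty
1 | 9
9 | 80
After ORDER BY (2 rows):
cities.id | sum_qty
1 | 9
9 | 80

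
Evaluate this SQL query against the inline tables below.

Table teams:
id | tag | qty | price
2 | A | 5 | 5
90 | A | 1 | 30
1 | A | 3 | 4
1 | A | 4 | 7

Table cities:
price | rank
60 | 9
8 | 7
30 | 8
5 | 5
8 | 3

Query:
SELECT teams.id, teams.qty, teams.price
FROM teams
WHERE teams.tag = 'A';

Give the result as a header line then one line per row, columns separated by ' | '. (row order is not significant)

== RESULT ==
teams.id | teams.qty | teams.price
2 | 5 | 5
90 | 1 | 30
1 | 3 | 4
1 | 4 | 7

Derivation:
After WHERE (4 rows):
teams.id | teams.tag | teams.qty | teams.price
2 | A | 5 | 5
90 | A | 1 | 30
1 | A | 3 | 4
1 | A | 4 | 7
After SELECT (4 rows):
teams.id | teams.qty | teams.price
2 | 5 | 5
90 | 1 | 30
1 | 3 | 4
1 | 4 | 7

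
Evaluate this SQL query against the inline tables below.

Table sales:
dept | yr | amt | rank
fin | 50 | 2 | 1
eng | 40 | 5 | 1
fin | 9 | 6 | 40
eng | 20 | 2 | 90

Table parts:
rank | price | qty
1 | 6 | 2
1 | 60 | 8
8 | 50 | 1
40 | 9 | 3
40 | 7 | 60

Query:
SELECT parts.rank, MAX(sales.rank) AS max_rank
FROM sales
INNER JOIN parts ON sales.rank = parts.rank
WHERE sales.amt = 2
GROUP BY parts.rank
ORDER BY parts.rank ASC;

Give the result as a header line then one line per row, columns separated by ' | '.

== RESULT ==
parts.rank | max_rank
1 | 1

Derivation:
After JOIN parts (6 rows):
sales.dept | sales.yr | sales.amt | sales.rank | parts.rank | parts.price | parts.qty
fin | 50 | 2 | 1 | 1 | 6 | 2
fin | 50 | 2 | 1 | 1 | 60 | 8
eng | 40 | 5 | 1 | 1 | 6 | 2
eng | 40 | 5 | 1 | 1 | 60 | 8
fin | 9 | 6 | 40 | 40 | 9 | 3
fin | 9 | 6 | 40 | 40 | 7 | 60
After WHERE (2 rows):
sales.dept | sales.yr | sales.amt | sales.rank | parts.rank | parts.price | parts.qty
fin | 50 | 2 | 1 | 1 | 6 | 2
fin | 50 | 2 | 1 | 1 | 60 | 8
After GROUP BY (1 rows):
parts.rank | max_rank
1 | 1
After ORDER BY (1 rows):
parts.rank | max_rank
1 | 1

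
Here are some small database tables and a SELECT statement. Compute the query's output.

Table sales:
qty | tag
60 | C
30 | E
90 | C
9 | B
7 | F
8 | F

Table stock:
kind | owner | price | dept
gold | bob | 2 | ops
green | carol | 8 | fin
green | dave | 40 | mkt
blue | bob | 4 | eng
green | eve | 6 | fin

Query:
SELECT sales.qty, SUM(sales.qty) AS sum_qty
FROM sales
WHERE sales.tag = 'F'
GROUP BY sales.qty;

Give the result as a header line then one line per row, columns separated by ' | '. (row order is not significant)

After WHERE (2 rows):
sales.qty | sales.tag
7 | F
8 | F
After GROUP BY (2 rows):
sales.qty | sum_qty
7 | 7
8 | 8

== RESULT ==
sales.qty | sum_qty
7 | 7
8 | 8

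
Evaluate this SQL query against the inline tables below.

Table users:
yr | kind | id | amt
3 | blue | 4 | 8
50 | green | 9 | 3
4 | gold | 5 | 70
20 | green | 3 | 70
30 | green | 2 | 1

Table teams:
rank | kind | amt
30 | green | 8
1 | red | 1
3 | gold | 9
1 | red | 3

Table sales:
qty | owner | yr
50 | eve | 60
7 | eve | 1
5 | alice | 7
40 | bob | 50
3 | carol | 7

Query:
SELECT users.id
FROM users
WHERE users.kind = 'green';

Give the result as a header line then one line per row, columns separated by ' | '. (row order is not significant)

After WHERE (3 rows):
users.yr | users.kind | users.id | users.amt
50 | green | 9 | 3
20 | green | 3 | 70
30 | green | 2 | 1
After SELECT (3 rows):
users.id
9
3
2

== RESULT ==
users.id
9
3
2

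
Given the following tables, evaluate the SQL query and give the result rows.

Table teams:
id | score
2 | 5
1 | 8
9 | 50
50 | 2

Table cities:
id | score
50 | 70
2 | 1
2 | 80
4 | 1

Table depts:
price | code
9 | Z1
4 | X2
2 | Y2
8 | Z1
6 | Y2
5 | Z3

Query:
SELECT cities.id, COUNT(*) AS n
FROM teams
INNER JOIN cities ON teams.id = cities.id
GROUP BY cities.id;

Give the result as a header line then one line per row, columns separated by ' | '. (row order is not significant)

== RESULT ==
cities.id | n
2 | 2
50 | 1

Derivation:
After JOIN cities (3 rows):
teams.id | teams.score | cities.id | cities.score
2 | 5 | 2 | 1
2 | 5 | 2 | 80
50 | 2 | 50 | 70
After GROUP BY (2 rows):
cities.id | n
2 | 2
50 | 1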